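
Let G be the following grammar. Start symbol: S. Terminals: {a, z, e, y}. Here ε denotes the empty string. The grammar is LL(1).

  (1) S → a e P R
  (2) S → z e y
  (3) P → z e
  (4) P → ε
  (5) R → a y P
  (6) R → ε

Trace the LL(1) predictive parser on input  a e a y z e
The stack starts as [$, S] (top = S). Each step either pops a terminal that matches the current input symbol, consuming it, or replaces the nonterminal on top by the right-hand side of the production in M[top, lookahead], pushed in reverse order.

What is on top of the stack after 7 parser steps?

step 1: stack=$ S  input=a e a y z e $  — expand S → a e P R
step 2: stack=$ R P e a  input=a e a y z e $  — match a
step 3: stack=$ R P e  input=e a y z e $  — match e
step 4: stack=$ R P  input=a y z e $  — expand P → ε
step 5: stack=$ R  input=a y z e $  — expand R → a y P
step 6: stack=$ P y a  input=a y z e $  — match a
step 7: stack=$ P y  input=y z e $  — match y
Stack after step 7: $ P (top = P).

P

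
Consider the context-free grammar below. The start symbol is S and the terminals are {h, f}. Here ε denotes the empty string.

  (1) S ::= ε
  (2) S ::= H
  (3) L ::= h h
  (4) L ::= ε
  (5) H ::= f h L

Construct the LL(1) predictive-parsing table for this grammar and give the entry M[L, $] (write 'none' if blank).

FIRST(L) = {ε, h}
FIRST(H) = {f}
FIRST(S) = {ε, f}  (via H)
FOLLOW(S) includes $ since S is the start symbol.
FOLLOW(H): in S::=H, the suffix after H is empty, so FOLLOW(H) ⊇ FOLLOW(S) = {$}. Thus FOLLOW(H) = {$}.
FOLLOW(L): in H::=f h L, the suffix after L is empty, so FOLLOW(L) ⊇ FOLLOW(H) = {$}. Thus FOLLOW(L) = {$}.
For L ::= h h: FIRST(h h) = {h}, so it goes in M[L, t] for t ∈ {h}.
For L ::= ε: FIRST(ε) = {ε}, so it goes in M[L, t] for t ∈ {}; since ε ∈ FIRST, also for every t ∈ FOLLOW(L) = {$}.

L ::= ε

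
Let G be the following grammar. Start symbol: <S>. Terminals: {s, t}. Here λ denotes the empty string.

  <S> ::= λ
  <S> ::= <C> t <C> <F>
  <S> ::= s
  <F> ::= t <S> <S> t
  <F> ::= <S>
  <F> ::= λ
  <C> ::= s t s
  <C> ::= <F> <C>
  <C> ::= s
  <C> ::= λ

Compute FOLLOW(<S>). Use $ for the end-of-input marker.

{$, s, t}

FIRST(<S>): from <S>::=λ we get {λ}; from <S>::=<C> t <C> <F> we get {s, t}; from <S>::=s we get {s}. So FIRST(<S>) = {λ, s, t}.
FIRST(<F>): from <F>::=t <S> <S> t we get {t}; from <F>::=<S> we get {λ, s, t}; from <F>::=λ we get {λ}. So FIRST(<F>) = {λ, s, t}.
FIRST(<C>): from <C>::=s t s we get {s}; from <C>::=<F> <C> we get {λ, s, t}; from <C>::=s we get {s}; from <C>::=λ we get {λ}. So FIRST(<C>) = {λ, s, t}.
FOLLOW(<S>) includes $ since <S> is the start symbol.
FOLLOW(<S>): in <F>::=t <S> <S> t (occurrence 1), <S> is followed by <S> t with FIRST {s, t}; in <F>::=t <S> <S> t (occurrence 2), <S> is followed by t with FIRST {t}; in <F>::=<S>, the suffix after <S> is empty, so FOLLOW(<S>) ⊇ FOLLOW(<F>) = {$, s, t}. Thus FOLLOW(<S>) = {$, s, t}.
FOLLOW(<C>): in <S>::=<C> t <C> <F> (occurrence 1), <C> is followed by t <C> <F> with FIRST {t}; in <S>::=<C> t <C> <F> (occurrence 2), <C> is followed by <F> with FIRST {λ, s, t}; in <S>::=<C> t <C> <F> (occurrence 2), the suffix after <C> is nullable, so FOLLOW(<C>) ⊇ FOLLOW(<S>) = {$, s, t}; in <C>::=<F> <C>, the suffix after <C> is empty (adds nothing new). Thus FOLLOW(<C>) = {$, s, t}.
FOLLOW(<F>): in <S>::=<C> t <C> <F>, the suffix after <F> is empty, so FOLLOW(<F>) ⊇ FOLLOW(<S>) = {$, s, t}; in <C>::=<F> <C>, <F> is followed by <C> with FIRST {λ, s, t}; in <C>::=<F> <C>, the suffix after <F> is nullable, so FOLLOW(<F>) ⊇ FOLLOW(<C>) = {$, s, t}. Thus FOLLOW(<F>) = {$, s, t}.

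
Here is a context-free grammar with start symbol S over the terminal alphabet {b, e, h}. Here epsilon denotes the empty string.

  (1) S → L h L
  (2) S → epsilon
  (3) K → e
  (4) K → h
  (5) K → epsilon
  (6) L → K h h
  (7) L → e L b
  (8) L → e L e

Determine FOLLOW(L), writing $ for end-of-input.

{$, b, e, h}

FIRST(K) = {epsilon, e, h}
FIRST(L) = {e, h}  (via K h h)
FIRST(S) = {epsilon, e, h}  (via L h L)
FOLLOW(S) includes $ since S is the start symbol.
FOLLOW(S): S appears on no right-hand side. Thus FOLLOW(S) = {$}.
FOLLOW(K): in L→K h h, K is followed by h h with FIRST {h}. Thus FOLLOW(K) = {h}.
FOLLOW(L): in S→L h L (occurrence 1), L is followed by h L with FIRST {h}; in S→L h L (occurrence 2), the suffix after L is empty, so FOLLOW(L) ⊇ FOLLOW(S) = {$}; in L→e L b, L is followed by b with FIRST {b}; in L→e L e, L is followed by e with FIRST {e}. Thus FOLLOW(L) = {$, b, e, h}.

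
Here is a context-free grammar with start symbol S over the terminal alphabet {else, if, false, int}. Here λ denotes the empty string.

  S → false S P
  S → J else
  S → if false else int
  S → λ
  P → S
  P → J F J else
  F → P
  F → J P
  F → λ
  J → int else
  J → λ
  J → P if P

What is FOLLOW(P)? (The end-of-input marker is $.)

FIRST(S): from S→false S P we get {false}; from S→J else we get {else, false, if, int}; from S→if false else int we get {if}; from S→λ we get {λ}. So FIRST(S) = {λ, else, false, if, int}.
FIRST(P): from P→S we get {λ, else, false, if, int}; from P→J F J else we get {else, false, if, int}. So FIRST(P) = {λ, else, false, if, int}.
FIRST(J): from J→int else we get {int}; from J→λ we get {λ}; from J→P if P we get {else, false, if, int}. So FIRST(J) = {λ, else, false, if, int}.
FIRST(F): from F→P we get {λ, else, false, if, int}; from F→J P we get {λ, else, false, if, int}; from F→λ we get {λ}. So FIRST(F) = {λ, else, false, if, int}.
FOLLOW(S) includes $ since S is the start symbol.
FOLLOW(F): in P→J F J else, F is followed by J else with FIRST {else, false, if, int}. Thus FOLLOW(F) = {else, false, if, int}.
FOLLOW(J): in S→J else, J is followed by else with FIRST {else}; in P→J F J else (occurrence 1), J is followed by F J else with FIRST {else, false, if, int}; in P→J F J else (occurrence 2), J is followed by else with FIRST {else}; in F→J P, J is followed by P with FIRST {λ, else, false, if, int}; in F→J P, the suffix after J is nullable, so FOLLOW(J) ⊇ FOLLOW(F) = {else, false, if, int}. Thus FOLLOW(J) = {else, false, if, int}.
FOLLOW(S): in S→false S P, S is followed by P with FIRST {λ, else, false, if, int}; in S→false S P, the suffix after S is nullable (adds nothing new); in P→S, the suffix after S is empty, so FOLLOW(S) ⊇ FOLLOW(P) = {$, else, false, if, int}. Thus FOLLOW(S) = {$, else, false, if, int}.
FOLLOW(P): in S→false S P, the suffix after P is empty, so FOLLOW(P) ⊇ FOLLOW(S) = {$, else, false, if, int}; in F→P, the suffix after P is empty, so FOLLOW(P) ⊇ FOLLOW(F) = {else, false, if, int}; in F→J P, the suffix after P is empty, so FOLLOW(P) ⊇ FOLLOW(F) = {else, false, if, int}; in J→P if P (occurrence 1), P is followed by if P with FIRST {if}; in J→P if P (occurrence 2), the suffix after P is empty, so FOLLOW(P) ⊇ FOLLOW(J) = {else, false, if, int}. Thus FOLLOW(P) = {$, else, false, if, int}.

{$, else, false, if, int}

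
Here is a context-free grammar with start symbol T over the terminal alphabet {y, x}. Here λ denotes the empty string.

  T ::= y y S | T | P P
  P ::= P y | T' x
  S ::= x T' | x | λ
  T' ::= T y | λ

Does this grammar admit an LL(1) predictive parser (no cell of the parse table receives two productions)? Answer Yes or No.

FIRST(T) = {x, y}
FIRST(P) = {x, y}
FIRST(S) = {λ, x}
FIRST(T') = {λ, x, y}
FOLLOW(T) = {$, y}
FOLLOW(P) = {$, x, y}
FOLLOW(S) = {$, y}
FOLLOW(T') = {$, x, y}
Cell M[P, x] receives both P ::= P y and P ::= T' x — the grammar is not LL(1).

No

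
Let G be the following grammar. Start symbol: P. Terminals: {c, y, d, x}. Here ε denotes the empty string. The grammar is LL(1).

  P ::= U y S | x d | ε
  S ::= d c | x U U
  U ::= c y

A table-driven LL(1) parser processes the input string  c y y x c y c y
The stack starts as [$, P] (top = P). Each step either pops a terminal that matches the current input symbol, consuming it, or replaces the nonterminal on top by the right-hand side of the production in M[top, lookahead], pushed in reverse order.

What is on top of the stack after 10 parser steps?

U

      Stack      Input              Action
   1  $ P        c y y x c y c y $  expand P ::= U y S
   2  $ S y U    c y y x c y c y $  expand U ::= c y
   3  $ S y y c  c y y x c y c y $  match c
   4  $ S y y    y y x c y c y $    match y
   5  $ S y      y x c y c y $      match y
   6  $ S        x c y c y $        expand S ::= x U U
   7  $ U U x    x c y c y $        match x
   8  $ U U      c y c y $          expand U ::= c y
   9  $ U y c    c y c y $          match c
  10  $ U y      y c y $            match y
Stack after step 10: $ U (top = U).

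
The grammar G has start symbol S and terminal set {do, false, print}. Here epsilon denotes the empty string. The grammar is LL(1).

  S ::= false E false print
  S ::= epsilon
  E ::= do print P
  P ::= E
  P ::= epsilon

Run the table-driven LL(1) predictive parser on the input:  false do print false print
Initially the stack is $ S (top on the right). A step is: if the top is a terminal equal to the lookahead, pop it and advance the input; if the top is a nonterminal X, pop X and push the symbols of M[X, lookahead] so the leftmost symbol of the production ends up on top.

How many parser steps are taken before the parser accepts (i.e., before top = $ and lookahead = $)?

step 1: stack=$ S  input=false do print false print $  — expand S ::= false E false print
step 2: stack=$ print false E false  input=false do print false print $  — match false
step 3: stack=$ print false E  input=do print false print $  — expand E ::= do print P
step 4: stack=$ print false P print do  input=do print false print $  — match do
step 5: stack=$ print false P print  input=print false print $  — match print
step 6: stack=$ print false P  input=false print $  — expand P ::= epsilon
step 7: stack=$ print false  input=false print $  — match false
step 8: stack=$ print  input=print $  — match print
Accept reached after 8 steps.

8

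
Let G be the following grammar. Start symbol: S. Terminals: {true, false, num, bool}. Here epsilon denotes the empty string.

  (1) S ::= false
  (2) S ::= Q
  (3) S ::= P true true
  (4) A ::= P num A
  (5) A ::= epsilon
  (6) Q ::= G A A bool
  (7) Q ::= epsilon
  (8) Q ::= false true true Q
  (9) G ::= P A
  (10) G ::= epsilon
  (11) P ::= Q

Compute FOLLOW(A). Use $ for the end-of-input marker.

{bool, false, num}

FIRST(S) = {epsilon, bool, false, num, true}  (via Q, P true true)
FIRST(A) = {epsilon, bool, false, num}  (via P num A)
FIRST(Q) = {epsilon, bool, false, num}  (via G A A bool)
FIRST(P) = {epsilon, bool, false, num}  (via Q)
FIRST(G) = {epsilon, bool, false, num}  (via P A)
FOLLOW(S) includes $ since S is the start symbol.
FOLLOW(S): S appears on no right-hand side. Thus FOLLOW(S) = {$}.
FOLLOW(G): in Q::=G A A bool, G is followed by A A bool with FIRST {bool, false, num}. Thus FOLLOW(G) = {bool, false, num}.
FOLLOW(A): in A::=P num A, the suffix after A is empty (adds nothing new); in Q::=G A A bool (occurrence 1), A is followed by A bool with FIRST {bool, false, num}; in Q::=G A A bool (occurrence 2), A is followed by bool with FIRST {bool}; in G::=P A, the suffix after A is empty, so FOLLOW(A) ⊇ FOLLOW(G) = {bool, false, num}. Thus FOLLOW(A) = {bool, false, num}.
FOLLOW(P): in S::=P true true, P is followed by true true with FIRST {true}; in A::=P num A, P is followed by num A with FIRST {num}; in G::=P A, P is followed by A with FIRST {epsilon, bool, false, num}; in G::=P A, the suffix after P is nullable, so FOLLOW(P) ⊇ FOLLOW(G) = {bool, false, num}. Thus FOLLOW(P) = {bool, false, num, true}.
FOLLOW(Q): in S::=Q, the suffix after Q is empty, so FOLLOW(Q) ⊇ FOLLOW(S) = {$}; in Q::=false true true Q, the suffix after Q is empty (adds nothing new); in P::=Q, the suffix after Q is empty, so FOLLOW(Q) ⊇ FOLLOW(P) = {bool, false, num, true}. Thus FOLLOW(Q) = {$, bool, false, num, true}.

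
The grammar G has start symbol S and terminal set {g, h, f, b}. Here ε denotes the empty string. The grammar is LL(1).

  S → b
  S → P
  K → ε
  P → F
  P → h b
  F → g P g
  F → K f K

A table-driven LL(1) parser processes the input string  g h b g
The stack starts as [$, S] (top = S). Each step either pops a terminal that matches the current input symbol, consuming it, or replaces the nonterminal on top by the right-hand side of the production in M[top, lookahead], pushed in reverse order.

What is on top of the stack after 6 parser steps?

b

step 1: stack=$ S  input=g h b g $  — expand S → P
step 2: stack=$ P  input=g h b g $  — expand P → F
step 3: stack=$ F  input=g h b g $  — expand F → g P g
step 4: stack=$ g P g  input=g h b g $  — match g
step 5: stack=$ g P  input=h b g $  — expand P → h b
step 6: stack=$ g b h  input=h b g $  — match h
Stack after step 6: $ g b (top = b).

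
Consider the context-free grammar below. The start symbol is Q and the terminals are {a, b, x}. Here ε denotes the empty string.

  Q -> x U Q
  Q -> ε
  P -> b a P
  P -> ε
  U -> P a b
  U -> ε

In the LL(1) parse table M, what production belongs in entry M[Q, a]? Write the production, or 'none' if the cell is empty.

FIRST(Q): from Q->x U Q we get {x}; from Q->ε we get {ε}. So FIRST(Q) = {ε, x}.
FIRST(P): from P->b a P we get {b}; from P->ε we get {ε}. So FIRST(P) = {ε, b}.
FIRST(U): from U->P a b we get {a, b}; from U->ε we get {ε}. So FIRST(U) = {ε, a, b}.
FOLLOW(Q) includes $ since Q is the start symbol.
FOLLOW(Q): in Q->x U Q, the suffix after Q is empty (adds nothing new). Thus FOLLOW(Q) = {$}.
For Q -> x U Q: FIRST(x U Q) = {x}, so it goes in M[Q, t] for t ∈ {x}.
For Q -> ε: FIRST(ε) = {ε}, so it goes in M[Q, t] for t ∈ {}; since ε ∈ FIRST, also for every t ∈ FOLLOW(Q) = {$}.
None of these place a production in M[Q, a].

none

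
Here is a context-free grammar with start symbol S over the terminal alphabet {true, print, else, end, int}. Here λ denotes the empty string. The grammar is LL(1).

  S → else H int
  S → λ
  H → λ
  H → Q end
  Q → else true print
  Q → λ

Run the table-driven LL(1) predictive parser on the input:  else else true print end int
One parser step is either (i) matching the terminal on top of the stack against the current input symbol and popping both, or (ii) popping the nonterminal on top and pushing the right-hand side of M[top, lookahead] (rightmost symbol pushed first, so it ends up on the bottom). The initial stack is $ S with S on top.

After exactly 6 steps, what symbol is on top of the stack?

     Stack                      Input                           Action
  1  $ S                        else else true print end int $  expand S → else H int
  2  $ int H else               else else true print end int $  match else
  3  $ int H                    else true print end int $       expand H → Q end
  4  $ int end Q                else true print end int $       expand Q → else true print
  5  $ int end print true else  else true print end int $       match else
  6  $ int end print true       true print end int $            match true
Stack after step 6: $ int end print (top = print).

print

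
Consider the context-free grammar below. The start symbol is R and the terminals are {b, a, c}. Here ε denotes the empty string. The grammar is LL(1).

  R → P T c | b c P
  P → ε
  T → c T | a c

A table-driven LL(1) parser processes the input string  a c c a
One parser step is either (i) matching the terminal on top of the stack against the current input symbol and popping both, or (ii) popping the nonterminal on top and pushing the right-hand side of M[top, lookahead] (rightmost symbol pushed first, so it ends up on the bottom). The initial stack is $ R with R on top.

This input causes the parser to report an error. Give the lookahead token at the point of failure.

step 1: stack=$ R  input=a c c a $  — expand R → P T c
step 2: stack=$ c T P  input=a c c a $  — expand P → ε
step 3: stack=$ c T  input=a c c a $  — expand T → a c
step 4: stack=$ c c a  input=a c c a $  — match a
step 5: stack=$ c c  input=c c a $  — match c
step 6: stack=$ c  input=c a $  — match c
step 7: stack=$  input=a $  — error: stack empty but input remains

a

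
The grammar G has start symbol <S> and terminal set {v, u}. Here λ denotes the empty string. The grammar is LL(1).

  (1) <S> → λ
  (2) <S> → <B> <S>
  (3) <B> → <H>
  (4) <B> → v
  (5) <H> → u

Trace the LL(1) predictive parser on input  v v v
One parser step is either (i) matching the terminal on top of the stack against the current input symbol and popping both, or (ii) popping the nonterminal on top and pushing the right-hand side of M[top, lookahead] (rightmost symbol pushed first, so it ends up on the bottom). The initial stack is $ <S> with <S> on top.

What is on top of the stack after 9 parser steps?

<S>

step 1: stack=$ <S>  input=v v v $  — expand <S> → <B> <S>
step 2: stack=$ <S> <B>  input=v v v $  — expand <B> → v
step 3: stack=$ <S> v  input=v v v $  — match v
step 4: stack=$ <S>  input=v v $  — expand <S> → <B> <S>
step 5: stack=$ <S> <B>  input=v v $  — expand <B> → v
step 6: stack=$ <S> v  input=v v $  — match v
step 7: stack=$ <S>  input=v $  — expand <S> → <B> <S>
step 8: stack=$ <S> <B>  input=v $  — expand <B> → v
step 9: stack=$ <S> v  input=v $  — match v
Stack after step 9: $ <S> (top = <S>).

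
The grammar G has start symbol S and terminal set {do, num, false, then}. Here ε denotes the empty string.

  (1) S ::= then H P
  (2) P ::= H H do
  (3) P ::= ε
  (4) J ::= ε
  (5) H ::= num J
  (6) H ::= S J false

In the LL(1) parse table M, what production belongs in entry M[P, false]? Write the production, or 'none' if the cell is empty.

FIRST(S): from S::=then H P we get {then}. So FIRST(S) = {then}.
FIRST(J): from J::=ε we get {ε}. So FIRST(J) = {ε}.
FIRST(H): from H::=num J we get {num}; from H::=S J false we get {then}. So FIRST(H) = {num, then}.
FIRST(P): from P::=H H do we get {num, then}; from P::=ε we get {ε}. So FIRST(P) = {ε, num, then}.
FOLLOW(S) includes $ since S is the start symbol.
FOLLOW(S): in H::=S J false, S is followed by J false with FIRST {false}. Thus FOLLOW(S) = {$, false}.
FOLLOW(P): in S::=then H P, the suffix after P is empty, so FOLLOW(P) ⊇ FOLLOW(S) = {$, false}. Thus FOLLOW(P) = {$, false}.
For P ::= H H do: FIRST(H H do) = {num, then}, so it goes in M[P, t] for t ∈ {num, then}.
For P ::= ε: FIRST(ε) = {ε}, so it goes in M[P, t] for t ∈ {}; since ε ∈ FIRST, also for every t ∈ FOLLOW(P) = {$, false}.

P ::= ε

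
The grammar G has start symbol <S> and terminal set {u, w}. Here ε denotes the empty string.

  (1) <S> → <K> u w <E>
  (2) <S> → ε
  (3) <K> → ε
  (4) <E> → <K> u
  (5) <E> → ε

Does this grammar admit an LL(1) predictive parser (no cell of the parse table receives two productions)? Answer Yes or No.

Yes

FIRST(<S>) = {ε, u}
FIRST(<K>) = {ε}
FIRST(<E>) = {ε, u}
FOLLOW(<S>) = {$}
FOLLOW(<K>) = {u}
FOLLOW(<E>) = {$}
Each cell of M receives at most one production.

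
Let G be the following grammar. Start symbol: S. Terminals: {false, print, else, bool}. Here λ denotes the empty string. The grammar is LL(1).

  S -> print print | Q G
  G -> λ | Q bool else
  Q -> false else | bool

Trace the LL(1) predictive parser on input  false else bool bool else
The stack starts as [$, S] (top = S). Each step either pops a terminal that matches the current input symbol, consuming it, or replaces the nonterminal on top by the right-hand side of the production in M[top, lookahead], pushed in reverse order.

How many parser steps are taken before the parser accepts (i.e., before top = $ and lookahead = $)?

9

step 1: stack=$ S  input=false else bool bool else $  — expand S -> Q G
step 2: stack=$ G Q  input=false else bool bool else $  — expand Q -> false else
step 3: stack=$ G else false  input=false else bool bool else $  — match false
step 4: stack=$ G else  input=else bool bool else $  — match else
step 5: stack=$ G  input=bool bool else $  — expand G -> Q bool else
step 6: stack=$ else bool Q  input=bool bool else $  — expand Q -> bool
step 7: stack=$ else bool bool  input=bool bool else $  — match bool
step 8: stack=$ else bool  input=bool else $  — match bool
step 9: stack=$ else  input=else $  — match else
Accept reached after 9 steps.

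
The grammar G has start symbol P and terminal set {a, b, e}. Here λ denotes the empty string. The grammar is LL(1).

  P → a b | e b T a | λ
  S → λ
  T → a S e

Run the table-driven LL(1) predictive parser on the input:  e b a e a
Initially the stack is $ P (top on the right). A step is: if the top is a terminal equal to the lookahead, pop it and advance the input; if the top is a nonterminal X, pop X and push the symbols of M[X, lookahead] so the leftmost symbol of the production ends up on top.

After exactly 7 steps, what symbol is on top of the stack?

     Stack      Input        Action
  1  $ P        e b a e a $  expand P → e b T a
  2  $ a T b e  e b a e a $  match e
  3  $ a T b    b a e a $    match b
  4  $ a T      a e a $      expand T → a S e
  5  $ a e S a  a e a $      match a
  6  $ a e S    e a $        expand S → λ
  7  $ a e      e a $        match e
Stack after step 7: $ a (top = a).

a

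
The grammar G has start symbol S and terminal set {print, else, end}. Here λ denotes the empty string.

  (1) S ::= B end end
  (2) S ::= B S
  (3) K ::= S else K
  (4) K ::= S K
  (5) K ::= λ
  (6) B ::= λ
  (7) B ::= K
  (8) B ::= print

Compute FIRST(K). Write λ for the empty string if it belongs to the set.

{λ, end, print}

FIRST(S) = {end, print}  (via B end end, B S)
FIRST(K) = {λ, end, print}  (via S else K, S K)
FIRST(B) = {λ, end, print}  (via K)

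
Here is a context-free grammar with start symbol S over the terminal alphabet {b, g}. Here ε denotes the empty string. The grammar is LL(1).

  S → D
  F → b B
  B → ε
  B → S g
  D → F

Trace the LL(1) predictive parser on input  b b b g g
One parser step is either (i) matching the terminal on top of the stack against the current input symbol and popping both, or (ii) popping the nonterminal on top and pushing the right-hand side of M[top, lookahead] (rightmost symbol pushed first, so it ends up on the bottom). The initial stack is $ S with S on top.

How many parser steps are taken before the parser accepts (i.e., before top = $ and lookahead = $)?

17

      Stack      Input        Action
   1  $ S        b b b g g $  expand S → D
   2  $ D        b b b g g $  expand D → F
   3  $ F        b b b g g $  expand F → b B
   4  $ B b      b b b g g $  match b
   5  $ B        b b g g $    expand B → S g
   6  $ g S      b b g g $    expand S → D
   7  $ g D      b b g g $    expand D → F
   8  $ g F      b b g g $    expand F → b B
   9  $ g B b    b b g g $    match b
  10  $ g B      b g g $      expand B → S g
  11  $ g g S    b g g $      expand S → D
  12  $ g g D    b g g $      expand D → F
  13  $ g g F    b g g $      expand F → b B
  14  $ g g B b  b g g $      match b
  15  $ g g B    g g $        expand B → ε
  16  $ g g      g g $        match g
  17  $ g        g $          match g
Accept reached after 17 steps.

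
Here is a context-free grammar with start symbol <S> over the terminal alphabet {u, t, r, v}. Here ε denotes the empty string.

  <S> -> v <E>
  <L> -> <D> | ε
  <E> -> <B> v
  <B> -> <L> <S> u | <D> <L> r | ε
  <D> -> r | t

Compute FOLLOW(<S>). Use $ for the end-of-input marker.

FIRST(<S>) = {v}
FIRST(<D>) = {r, t}
FIRST(<L>) = {ε, r, t}  (via <D>)
FIRST(<B>) = {ε, r, t, v}  (via <L> <S> u, <D> <L> r)
FIRST(<E>) = {r, t, v}  (via <B> v)
FOLLOW(<S>) includes $ since <S> is the start symbol.
FOLLOW(<S>): in <B>-><L> <S> u, <S> is followed by u with FIRST {u}. Thus FOLLOW(<S>) = {$, u}.
FOLLOW(<L>): in <B>-><L> <S> u, <L> is followed by <S> u with FIRST {v}; in <B>-><D> <L> r, <L> is followed by r with FIRST {r}. Thus FOLLOW(<L>) = {r, v}.
FOLLOW(<E>): in <S>->v <E>, the suffix after <E> is empty, so FOLLOW(<E>) ⊇ FOLLOW(<S>) = {$, u}. Thus FOLLOW(<E>) = {$, u}.
FOLLOW(<B>): in <E>-><B> v, <B> is followed by v with FIRST {v}. Thus FOLLOW(<B>) = {v}.
FOLLOW(<D>): in <L>-><D>, the suffix after <D> is empty, so FOLLOW(<D>) ⊇ FOLLOW(<L>) = {r, v}; in <B>-><D> <L> r, <D> is followed by <L> r with FIRST {r, t}. Thus FOLLOW(<D>) = {r, t, v}.

{$, u}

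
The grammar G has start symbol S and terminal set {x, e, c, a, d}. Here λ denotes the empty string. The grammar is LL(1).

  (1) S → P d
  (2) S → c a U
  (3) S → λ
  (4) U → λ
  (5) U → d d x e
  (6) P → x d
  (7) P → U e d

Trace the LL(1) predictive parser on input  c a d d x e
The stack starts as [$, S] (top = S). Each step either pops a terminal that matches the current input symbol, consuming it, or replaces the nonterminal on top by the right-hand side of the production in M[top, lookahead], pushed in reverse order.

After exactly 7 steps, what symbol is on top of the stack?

     Stack      Input          Action
  1  $ S        c a d d x e $  expand S → c a U
  2  $ U a c    c a d d x e $  match c
  3  $ U a      a d d x e $    match a
  4  $ U        d d x e $      expand U → d d x e
  5  $ e x d d  d d x e $      match d
  6  $ e x d    d x e $        match d
  7  $ e x      x e $          match x
Stack after step 7: $ e (top = e).

e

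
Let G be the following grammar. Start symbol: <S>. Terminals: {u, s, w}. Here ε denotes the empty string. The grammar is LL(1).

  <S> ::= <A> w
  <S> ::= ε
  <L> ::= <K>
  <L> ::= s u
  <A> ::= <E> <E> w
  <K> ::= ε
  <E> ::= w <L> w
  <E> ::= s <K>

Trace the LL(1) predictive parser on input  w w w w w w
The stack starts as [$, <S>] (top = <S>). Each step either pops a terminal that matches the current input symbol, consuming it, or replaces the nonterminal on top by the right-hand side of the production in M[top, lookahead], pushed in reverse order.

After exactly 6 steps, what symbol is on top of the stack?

     Stack              Input          Action
  1  $ <S>              w w w w w w $  expand <S> ::= <A> w
  2  $ w <A>            w w w w w w $  expand <A> ::= <E> <E> w
  3  $ w w <E> <E>      w w w w w w $  expand <E> ::= w <L> w
  4  $ w w <E> w <L> w  w w w w w w $  match w
  5  $ w w <E> w <L>    w w w w w $    expand <L> ::= <K>
  6  $ w w <E> w <K>    w w w w w $    expand <K> ::= ε
Stack after step 6: $ w w <E> w (top = w).

w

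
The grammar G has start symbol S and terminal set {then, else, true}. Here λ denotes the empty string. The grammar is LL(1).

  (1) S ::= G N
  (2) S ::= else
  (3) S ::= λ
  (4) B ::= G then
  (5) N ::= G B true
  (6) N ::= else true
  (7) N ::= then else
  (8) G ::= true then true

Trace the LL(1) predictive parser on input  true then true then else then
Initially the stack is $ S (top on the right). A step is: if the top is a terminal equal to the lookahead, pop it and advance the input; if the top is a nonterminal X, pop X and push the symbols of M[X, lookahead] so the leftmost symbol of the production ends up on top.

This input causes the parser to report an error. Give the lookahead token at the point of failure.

then

     Stack               Input                            Action
  1  $ S                 true then true then else then $  expand S ::= G N
  2  $ N G               true then true then else then $  expand G ::= true then true
  3  $ N true then true  true then true then else then $  match true
  4  $ N true then       then true then else then $       match then
  5  $ N true            true then else then $            match true
  6  $ N                 then else then $                 expand N ::= then else
  7  $ else then         then else then $                 match then
  8  $ else              else then $                      match else
  9  $                   then $                           error: stack empty but input remains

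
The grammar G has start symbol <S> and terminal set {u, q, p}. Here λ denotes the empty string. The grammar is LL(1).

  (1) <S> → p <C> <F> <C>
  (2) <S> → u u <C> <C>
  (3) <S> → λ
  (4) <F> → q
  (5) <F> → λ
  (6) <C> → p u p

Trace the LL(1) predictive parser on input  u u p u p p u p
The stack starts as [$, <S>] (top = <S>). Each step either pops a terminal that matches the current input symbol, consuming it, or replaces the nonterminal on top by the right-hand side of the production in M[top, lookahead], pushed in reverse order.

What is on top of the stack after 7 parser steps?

<C>

step 1: stack=$ <S>  input=u u p u p p u p $  — expand <S> → u u <C> <C>
step 2: stack=$ <C> <C> u u  input=u u p u p p u p $  — match u
step 3: stack=$ <C> <C> u  input=u p u p p u p $  — match u
step 4: stack=$ <C> <C>  input=p u p p u p $  — expand <C> → p u p
step 5: stack=$ <C> p u p  input=p u p p u p $  — match p
step 6: stack=$ <C> p u  input=u p p u p $  — match u
step 7: stack=$ <C> p  input=p p u p $  — match p
Stack after step 7: $ <C> (top = <C>).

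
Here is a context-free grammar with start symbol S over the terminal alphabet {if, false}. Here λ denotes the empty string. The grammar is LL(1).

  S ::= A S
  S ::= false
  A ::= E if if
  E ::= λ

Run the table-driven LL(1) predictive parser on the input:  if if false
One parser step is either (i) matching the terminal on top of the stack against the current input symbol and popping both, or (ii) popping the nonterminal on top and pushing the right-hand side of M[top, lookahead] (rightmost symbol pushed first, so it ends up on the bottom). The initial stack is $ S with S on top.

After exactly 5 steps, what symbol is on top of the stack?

step 1: stack=$ S  input=if if false $  — expand S ::= A S
step 2: stack=$ S A  input=if if false $  — expand A ::= E if if
step 3: stack=$ S if if E  input=if if false $  — expand E ::= λ
step 4: stack=$ S if if  input=if if false $  — match if
step 5: stack=$ S if  input=if false $  — match if
Stack after step 5: $ S (top = S).

S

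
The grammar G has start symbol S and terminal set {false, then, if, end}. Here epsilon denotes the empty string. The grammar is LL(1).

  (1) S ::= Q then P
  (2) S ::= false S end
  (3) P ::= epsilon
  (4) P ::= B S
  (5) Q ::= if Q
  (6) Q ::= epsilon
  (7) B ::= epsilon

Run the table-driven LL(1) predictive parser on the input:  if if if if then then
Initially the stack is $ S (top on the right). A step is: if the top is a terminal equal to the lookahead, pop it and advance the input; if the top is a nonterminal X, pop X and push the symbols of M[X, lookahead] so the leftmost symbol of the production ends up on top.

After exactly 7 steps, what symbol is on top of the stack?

Q

step 1: stack=$ S  input=if if if if then then $  — expand S ::= Q then P
step 2: stack=$ P then Q  input=if if if if then then $  — expand Q ::= if Q
step 3: stack=$ P then Q if  input=if if if if then then $  — match if
step 4: stack=$ P then Q  input=if if if then then $  — expand Q ::= if Q
step 5: stack=$ P then Q if  input=if if if then then $  — match if
step 6: stack=$ P then Q  input=if if then then $  — expand Q ::= if Q
step 7: stack=$ P then Q if  input=if if then then $  — match if
Stack after step 7: $ P then Q (top = Q).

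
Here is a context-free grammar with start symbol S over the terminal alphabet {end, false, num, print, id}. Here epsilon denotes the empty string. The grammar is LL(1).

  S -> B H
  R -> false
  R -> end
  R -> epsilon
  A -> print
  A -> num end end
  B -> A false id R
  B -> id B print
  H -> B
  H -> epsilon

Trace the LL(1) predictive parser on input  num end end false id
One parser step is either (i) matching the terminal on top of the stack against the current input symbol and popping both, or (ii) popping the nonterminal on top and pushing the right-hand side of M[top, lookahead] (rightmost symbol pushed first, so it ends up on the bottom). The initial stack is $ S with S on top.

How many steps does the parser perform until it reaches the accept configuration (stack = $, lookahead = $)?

      Stack                       Input                   Action
   1  $ S                         num end end false id $  expand S -> B H
   2  $ H B                       num end end false id $  expand B -> A false id R
   3  $ H R id false A            num end end false id $  expand A -> num end end
   4  $ H R id false end end num  num end end false id $  match num
   5  $ H R id false end end      end end false id $      match end
   6  $ H R id false end          end false id $          match end
   7  $ H R id false              false id $              match false
   8  $ H R id                    id $                    match id
   9  $ H R                       $                       expand R -> epsilon
  10  $ H                         $                       expand H -> epsilon
Accept reached after 10 steps.

10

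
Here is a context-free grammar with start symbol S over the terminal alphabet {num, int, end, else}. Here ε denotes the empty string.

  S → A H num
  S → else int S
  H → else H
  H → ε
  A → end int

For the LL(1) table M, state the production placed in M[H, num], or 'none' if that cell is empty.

FIRST(H) = {ε, else}
FIRST(A) = {end}
FIRST(S) = {else, end}  (via A H num)
FOLLOW(S) includes $ since S is the start symbol.
FOLLOW(H): in S→A H num, H is followed by num with FIRST {num}; in H→else H, the suffix after H is empty (adds nothing new). Thus FOLLOW(H) = {num}.
For H → else H: FIRST(else H) = {else}, so it goes in M[H, t] for t ∈ {else}.
For H → ε: FIRST(ε) = {ε}, so it goes in M[H, t] for t ∈ {}; since ε ∈ FIRST, also for every t ∈ FOLLOW(H) = {num}.

H → ε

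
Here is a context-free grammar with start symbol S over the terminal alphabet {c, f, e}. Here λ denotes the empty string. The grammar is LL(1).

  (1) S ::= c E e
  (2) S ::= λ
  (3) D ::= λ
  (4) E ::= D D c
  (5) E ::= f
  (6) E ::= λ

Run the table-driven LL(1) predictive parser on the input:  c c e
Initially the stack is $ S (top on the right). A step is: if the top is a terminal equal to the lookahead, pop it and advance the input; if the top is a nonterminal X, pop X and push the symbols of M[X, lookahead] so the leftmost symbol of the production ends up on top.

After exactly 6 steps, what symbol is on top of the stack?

e

     Stack      Input    Action
  1  $ S        c c e $  expand S ::= c E e
  2  $ e E c    c c e $  match c
  3  $ e E      c e $    expand E ::= D D c
  4  $ e c D D  c e $    expand D ::= λ
  5  $ e c D    c e $    expand D ::= λ
  6  $ e c      c e $    match c
Stack after step 6: $ e (top = e).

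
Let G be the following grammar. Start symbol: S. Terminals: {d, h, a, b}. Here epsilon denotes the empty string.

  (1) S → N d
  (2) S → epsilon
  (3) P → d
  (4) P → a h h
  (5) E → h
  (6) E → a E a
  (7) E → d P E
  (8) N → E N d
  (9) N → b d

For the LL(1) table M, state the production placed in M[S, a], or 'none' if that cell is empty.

FIRST(P): from P→d we get {d}; from P→a h h we get {a}. So FIRST(P) = {a, d}.
FIRST(E): from E→h we get {h}; from E→a E a we get {a}; from E→d P E we get {d}. So FIRST(E) = {a, d, h}.
FIRST(N): from N→E N d we get {a, d, h}; from N→b d we get {b}. So FIRST(N) = {a, b, d, h}.
FIRST(S): from S→N d we get {a, b, d, h}; from S→epsilon we get {epsilon}. So FIRST(S) = {epsilon, a, b, d, h}.
FOLLOW(S) includes $ since S is the start symbol.
FOLLOW(S): S appears on no right-hand side. Thus FOLLOW(S) = {$}.
For S → N d: FIRST(N d) = {a, b, d, h}, so it goes in M[S, t] for t ∈ {a, b, d, h}.
For S → epsilon: FIRST(epsilon) = {epsilon}, so it goes in M[S, t] for t ∈ {}; since epsilon ∈ FIRST, also for every t ∈ FOLLOW(S) = {$}.

S → N d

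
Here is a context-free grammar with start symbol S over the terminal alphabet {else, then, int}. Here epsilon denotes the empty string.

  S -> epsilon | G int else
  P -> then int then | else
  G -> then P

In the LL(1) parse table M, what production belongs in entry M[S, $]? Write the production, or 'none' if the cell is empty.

S -> epsilon

FIRST(P) = {else, then}
FIRST(G) = {then}
FIRST(S) = {epsilon, then}  (via G int else)
FOLLOW(S) includes $ since S is the start symbol.
FOLLOW(S): S appears on no right-hand side. Thus FOLLOW(S) = {$}.
For S -> epsilon: FIRST(epsilon) = {epsilon}, so it goes in M[S, t] for t ∈ {}; since epsilon ∈ FIRST, also for every t ∈ FOLLOW(S) = {$}.
For S -> G int else: FIRST(G int else) = {then}, so it goes in M[S, t] for t ∈ {then}.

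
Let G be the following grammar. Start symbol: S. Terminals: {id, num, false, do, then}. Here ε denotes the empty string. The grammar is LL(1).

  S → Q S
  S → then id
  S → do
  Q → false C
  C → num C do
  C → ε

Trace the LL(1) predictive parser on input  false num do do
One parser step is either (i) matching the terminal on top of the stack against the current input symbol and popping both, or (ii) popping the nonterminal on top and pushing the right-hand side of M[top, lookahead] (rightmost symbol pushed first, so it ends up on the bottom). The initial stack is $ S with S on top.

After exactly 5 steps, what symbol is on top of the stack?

step 1: stack=$ S  input=false num do do $  — expand S → Q S
step 2: stack=$ S Q  input=false num do do $  — expand Q → false C
step 3: stack=$ S C false  input=false num do do $  — match false
step 4: stack=$ S C  input=num do do $  — expand C → num C do
step 5: stack=$ S do C num  input=num do do $  — match num
Stack after step 5: $ S do C (top = C).

C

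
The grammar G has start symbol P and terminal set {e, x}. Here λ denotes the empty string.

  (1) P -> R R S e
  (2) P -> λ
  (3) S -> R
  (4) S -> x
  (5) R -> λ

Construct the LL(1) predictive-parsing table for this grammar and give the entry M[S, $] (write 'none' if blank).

none

FIRST(R): from R->λ we get {λ}. So FIRST(R) = {λ}.
FIRST(S): from S->R we get {λ}; from S->x we get {x}. So FIRST(S) = {λ, x}.
FIRST(P): from P->R R S e we get {e, x}; from P->λ we get {λ}. So FIRST(P) = {λ, e, x}.
FOLLOW(P) includes $ since P is the start symbol.
FOLLOW(S): in P->R R S e, S is followed by e with FIRST {e}. Thus FOLLOW(S) = {e}.
For S -> R: FIRST(R) = {λ}, so it goes in M[S, t] for t ∈ {}; since λ ∈ FIRST, also for every t ∈ FOLLOW(S) = {e}.
For S -> x: FIRST(x) = {x}, so it goes in M[S, t] for t ∈ {x}.
None of these place a production in M[S, $].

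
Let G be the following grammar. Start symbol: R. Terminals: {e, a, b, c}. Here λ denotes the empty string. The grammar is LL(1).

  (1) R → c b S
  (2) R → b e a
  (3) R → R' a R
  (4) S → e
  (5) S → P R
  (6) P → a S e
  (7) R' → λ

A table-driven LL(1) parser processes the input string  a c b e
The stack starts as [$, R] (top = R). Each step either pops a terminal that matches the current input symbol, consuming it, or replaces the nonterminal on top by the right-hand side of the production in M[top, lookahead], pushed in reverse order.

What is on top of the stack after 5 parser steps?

     Stack     Input      Action
  1  $ R       a c b e $  expand R → R' a R
  2  $ R a R'  a c b e $  expand R' → λ
  3  $ R a     a c b e $  match a
  4  $ R       c b e $    expand R → c b S
  5  $ S b c   c b e $    match c
Stack after step 5: $ S b (top = b).

b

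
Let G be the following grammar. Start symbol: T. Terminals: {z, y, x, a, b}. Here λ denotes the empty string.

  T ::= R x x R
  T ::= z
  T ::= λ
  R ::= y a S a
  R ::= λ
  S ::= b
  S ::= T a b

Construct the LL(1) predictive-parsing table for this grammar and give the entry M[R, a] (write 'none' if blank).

FIRST(R) = {λ, y}
FIRST(T) = {λ, x, y, z}  (via R x x R)
FIRST(S) = {a, b, x, y, z}  (via T a b)
FOLLOW(T) includes $ since T is the start symbol.
FOLLOW(T): in S::=T a b, T is followed by a b with FIRST {a}. Thus FOLLOW(T) = {$, a}.
FOLLOW(R): in T::=R x x R (occurrence 1), R is followed by x x R with FIRST {x}; in T::=R x x R (occurrence 2), the suffix after R is empty, so FOLLOW(R) ⊇ FOLLOW(T) = {$, a}. Thus FOLLOW(R) = {$, a, x}.
For R ::= y a S a: FIRST(y a S a) = {y}, so it goes in M[R, t] for t ∈ {y}.
For R ::= λ: FIRST(λ) = {λ}, so it goes in M[R, t] for t ∈ {}; since λ ∈ FIRST, also for every t ∈ FOLLOW(R) = {$, a, x}.

R ::= λ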